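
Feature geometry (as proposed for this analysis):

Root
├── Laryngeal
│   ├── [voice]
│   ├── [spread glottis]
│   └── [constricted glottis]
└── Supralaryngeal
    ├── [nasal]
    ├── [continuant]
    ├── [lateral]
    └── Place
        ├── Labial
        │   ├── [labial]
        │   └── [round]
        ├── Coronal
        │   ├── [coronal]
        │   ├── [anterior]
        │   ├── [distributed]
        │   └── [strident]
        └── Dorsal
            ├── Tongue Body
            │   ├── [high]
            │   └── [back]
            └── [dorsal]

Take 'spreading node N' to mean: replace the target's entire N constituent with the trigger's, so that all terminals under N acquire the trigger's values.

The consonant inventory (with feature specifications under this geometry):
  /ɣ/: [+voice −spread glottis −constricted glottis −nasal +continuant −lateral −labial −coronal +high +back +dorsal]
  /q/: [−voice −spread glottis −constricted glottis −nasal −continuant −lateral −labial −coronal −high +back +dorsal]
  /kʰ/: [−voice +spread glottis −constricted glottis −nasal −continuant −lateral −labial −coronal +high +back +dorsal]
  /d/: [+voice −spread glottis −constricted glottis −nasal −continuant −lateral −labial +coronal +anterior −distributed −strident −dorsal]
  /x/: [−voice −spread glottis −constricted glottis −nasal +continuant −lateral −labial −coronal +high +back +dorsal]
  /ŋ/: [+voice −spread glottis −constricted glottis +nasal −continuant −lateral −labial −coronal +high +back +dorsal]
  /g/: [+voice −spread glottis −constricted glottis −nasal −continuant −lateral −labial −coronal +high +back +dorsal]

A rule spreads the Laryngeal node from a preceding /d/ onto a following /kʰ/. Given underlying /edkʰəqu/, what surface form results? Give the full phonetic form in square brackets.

Terminals under Laryngeal in this geometry: [voice], [spread glottis], [constricted glottis].
The target acquires /d/'s values for everything under Laryngeal — [+voice], [−spread glottis], [−constricted glottis] — while keeping its own [nasal], [continuant], [lateral], ….
Among the inventory, only /g/ has exactly this specification, giving the surface form [edgəqu].

[edgəqu]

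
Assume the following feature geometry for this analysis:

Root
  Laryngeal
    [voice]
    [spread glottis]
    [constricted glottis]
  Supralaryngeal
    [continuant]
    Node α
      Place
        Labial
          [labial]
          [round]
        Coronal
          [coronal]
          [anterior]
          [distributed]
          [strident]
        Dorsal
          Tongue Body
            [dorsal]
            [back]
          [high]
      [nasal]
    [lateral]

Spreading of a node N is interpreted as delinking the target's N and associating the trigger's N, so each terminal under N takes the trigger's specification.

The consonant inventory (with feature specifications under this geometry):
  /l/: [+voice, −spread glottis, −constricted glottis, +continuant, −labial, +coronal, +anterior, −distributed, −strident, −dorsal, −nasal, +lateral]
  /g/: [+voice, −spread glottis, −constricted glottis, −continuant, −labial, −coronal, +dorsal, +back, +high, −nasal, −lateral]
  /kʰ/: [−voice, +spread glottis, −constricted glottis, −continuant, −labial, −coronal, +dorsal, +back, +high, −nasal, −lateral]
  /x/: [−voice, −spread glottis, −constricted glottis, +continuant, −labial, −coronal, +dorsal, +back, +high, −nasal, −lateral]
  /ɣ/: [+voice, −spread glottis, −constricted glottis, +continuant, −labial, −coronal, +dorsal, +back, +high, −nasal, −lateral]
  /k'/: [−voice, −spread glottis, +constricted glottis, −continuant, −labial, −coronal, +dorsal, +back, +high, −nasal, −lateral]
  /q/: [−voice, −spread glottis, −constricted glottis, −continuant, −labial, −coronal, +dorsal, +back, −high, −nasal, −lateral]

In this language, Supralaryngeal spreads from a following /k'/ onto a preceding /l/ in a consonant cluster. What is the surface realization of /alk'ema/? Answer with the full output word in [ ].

Terminals under Supralaryngeal in this geometry: [continuant], [labial], [round], [coronal], [anterior], [distributed], [strident], [dorsal], [back], [high], [nasal], [lateral].
The target acquires /k'/'s values for everything under Supralaryngeal — [−continuant], [−labial], [−coronal], [+dorsal], [+back], [+high], [−nasal], [−lateral] — while keeping its own [voice], [spread glottis], [constricted glottis].
Among the inventory, only /g/ has exactly this specification, giving the surface form [agk'ema].

[agk'ema]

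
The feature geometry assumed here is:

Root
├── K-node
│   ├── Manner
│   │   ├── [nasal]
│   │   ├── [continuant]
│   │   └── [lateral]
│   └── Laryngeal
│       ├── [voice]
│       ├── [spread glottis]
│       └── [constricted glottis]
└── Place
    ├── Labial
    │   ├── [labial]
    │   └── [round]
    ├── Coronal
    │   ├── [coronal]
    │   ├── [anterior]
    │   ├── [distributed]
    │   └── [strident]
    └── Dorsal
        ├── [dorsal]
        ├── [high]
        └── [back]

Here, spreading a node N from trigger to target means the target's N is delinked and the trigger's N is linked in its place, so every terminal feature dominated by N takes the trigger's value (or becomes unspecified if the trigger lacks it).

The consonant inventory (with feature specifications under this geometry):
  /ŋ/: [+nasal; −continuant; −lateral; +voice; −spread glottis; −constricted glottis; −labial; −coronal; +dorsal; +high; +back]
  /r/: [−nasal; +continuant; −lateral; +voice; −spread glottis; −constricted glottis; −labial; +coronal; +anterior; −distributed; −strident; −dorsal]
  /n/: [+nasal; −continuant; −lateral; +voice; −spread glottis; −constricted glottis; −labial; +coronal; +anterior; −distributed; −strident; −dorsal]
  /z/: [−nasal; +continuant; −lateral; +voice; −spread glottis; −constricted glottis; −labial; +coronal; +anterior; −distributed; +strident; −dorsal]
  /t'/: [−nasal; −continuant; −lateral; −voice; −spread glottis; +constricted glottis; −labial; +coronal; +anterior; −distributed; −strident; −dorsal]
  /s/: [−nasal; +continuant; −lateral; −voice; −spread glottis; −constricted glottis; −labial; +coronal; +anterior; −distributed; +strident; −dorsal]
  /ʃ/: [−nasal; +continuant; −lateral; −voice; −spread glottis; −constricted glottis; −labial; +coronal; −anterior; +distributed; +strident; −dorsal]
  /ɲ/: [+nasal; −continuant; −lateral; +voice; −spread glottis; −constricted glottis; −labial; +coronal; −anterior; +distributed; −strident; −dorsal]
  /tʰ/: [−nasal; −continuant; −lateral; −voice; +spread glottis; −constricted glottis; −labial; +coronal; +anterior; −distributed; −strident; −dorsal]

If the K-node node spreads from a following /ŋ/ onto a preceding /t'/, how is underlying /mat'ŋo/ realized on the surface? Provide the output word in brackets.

[manŋo]

Terminals under K-node in this geometry: [nasal], [continuant], [lateral], [voice], [spread glottis], [constricted glottis].
After delinking /t'/'s K-node and linking /ŋ/'s, the affected terminals become [+nasal], [−continuant], [−lateral], [+voice], [−spread glottis], [−constricted glottis]; [labial], [coronal], [anterior], … (outside K-node) are retained from /t'/.
Among the inventory, only /n/ has exactly this specification, giving the surface form [manŋo].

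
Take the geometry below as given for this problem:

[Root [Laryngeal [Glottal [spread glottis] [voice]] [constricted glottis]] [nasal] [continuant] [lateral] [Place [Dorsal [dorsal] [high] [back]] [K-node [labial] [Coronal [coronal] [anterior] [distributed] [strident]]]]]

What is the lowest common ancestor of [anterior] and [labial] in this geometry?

[anterior]: Root → Place → K-node → Coronal → [anterior].
[labial] lies under K-node (below Place).
These paths first converge at K-node; no daughter of K-node dominates all 2 features, so K-node is the minimal constituent.

K-node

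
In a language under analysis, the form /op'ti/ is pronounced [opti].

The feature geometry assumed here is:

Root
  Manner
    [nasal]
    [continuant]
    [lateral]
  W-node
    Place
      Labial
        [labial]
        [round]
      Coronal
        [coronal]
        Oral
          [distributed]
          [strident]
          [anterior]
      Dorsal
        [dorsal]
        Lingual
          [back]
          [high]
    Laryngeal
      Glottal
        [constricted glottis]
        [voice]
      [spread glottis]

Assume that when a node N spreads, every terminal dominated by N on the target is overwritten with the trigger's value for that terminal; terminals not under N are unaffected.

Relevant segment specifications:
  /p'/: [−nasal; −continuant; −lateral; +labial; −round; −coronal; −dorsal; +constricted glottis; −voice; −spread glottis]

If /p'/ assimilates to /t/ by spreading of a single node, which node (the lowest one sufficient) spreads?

Feature comparison: [constricted glottis] differs between /p'/ and [p]; the remaining terminals match.
Since just one terminal is affected and it takes /t/'s value, spreading the terminal [constricted glottis] alone is sufficient and minimal.
[coronal], [labial] stay as in /p'/ although /t/ differs there, so no node dominating them spread; among the remaining candidates [constricted glottis] is the lowest that derives the output.

[constricted glottis]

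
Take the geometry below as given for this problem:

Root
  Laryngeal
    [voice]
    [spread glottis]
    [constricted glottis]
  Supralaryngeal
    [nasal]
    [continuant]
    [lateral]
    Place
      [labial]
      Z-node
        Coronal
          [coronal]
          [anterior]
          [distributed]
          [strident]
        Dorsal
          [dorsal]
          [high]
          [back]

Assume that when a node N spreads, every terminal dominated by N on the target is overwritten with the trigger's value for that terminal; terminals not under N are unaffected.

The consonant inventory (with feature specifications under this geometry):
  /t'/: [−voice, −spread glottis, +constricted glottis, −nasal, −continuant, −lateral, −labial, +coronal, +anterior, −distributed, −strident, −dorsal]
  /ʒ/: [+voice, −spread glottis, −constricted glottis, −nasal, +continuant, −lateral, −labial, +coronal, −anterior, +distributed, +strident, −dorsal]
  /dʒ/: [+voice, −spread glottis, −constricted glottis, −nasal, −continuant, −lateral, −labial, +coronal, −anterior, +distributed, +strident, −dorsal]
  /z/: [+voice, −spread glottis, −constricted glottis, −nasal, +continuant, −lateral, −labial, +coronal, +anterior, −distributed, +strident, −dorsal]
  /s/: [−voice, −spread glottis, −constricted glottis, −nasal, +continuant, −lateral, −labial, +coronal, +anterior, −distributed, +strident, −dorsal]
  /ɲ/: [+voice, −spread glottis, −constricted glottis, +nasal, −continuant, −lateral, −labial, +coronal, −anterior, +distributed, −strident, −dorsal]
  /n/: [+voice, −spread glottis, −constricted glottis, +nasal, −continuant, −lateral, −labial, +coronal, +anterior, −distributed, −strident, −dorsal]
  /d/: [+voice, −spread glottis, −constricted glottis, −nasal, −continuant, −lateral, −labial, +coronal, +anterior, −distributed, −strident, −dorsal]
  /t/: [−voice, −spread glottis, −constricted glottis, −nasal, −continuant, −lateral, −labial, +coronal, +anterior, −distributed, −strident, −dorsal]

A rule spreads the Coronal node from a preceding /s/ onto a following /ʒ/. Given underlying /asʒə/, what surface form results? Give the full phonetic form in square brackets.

[aszə]

Terminals under Coronal in this geometry: [coronal], [anterior], [distributed], [strident].
After delinking /ʒ/'s Coronal and linking /s/'s, the affected terminals become [+coronal], [+anterior], [−distributed], [+strident]; [voice], [spread glottis], [constricted glottis], … (outside Coronal) are retained from /ʒ/.
Among the inventory, only /z/ has exactly this specification, giving the surface form [aszə].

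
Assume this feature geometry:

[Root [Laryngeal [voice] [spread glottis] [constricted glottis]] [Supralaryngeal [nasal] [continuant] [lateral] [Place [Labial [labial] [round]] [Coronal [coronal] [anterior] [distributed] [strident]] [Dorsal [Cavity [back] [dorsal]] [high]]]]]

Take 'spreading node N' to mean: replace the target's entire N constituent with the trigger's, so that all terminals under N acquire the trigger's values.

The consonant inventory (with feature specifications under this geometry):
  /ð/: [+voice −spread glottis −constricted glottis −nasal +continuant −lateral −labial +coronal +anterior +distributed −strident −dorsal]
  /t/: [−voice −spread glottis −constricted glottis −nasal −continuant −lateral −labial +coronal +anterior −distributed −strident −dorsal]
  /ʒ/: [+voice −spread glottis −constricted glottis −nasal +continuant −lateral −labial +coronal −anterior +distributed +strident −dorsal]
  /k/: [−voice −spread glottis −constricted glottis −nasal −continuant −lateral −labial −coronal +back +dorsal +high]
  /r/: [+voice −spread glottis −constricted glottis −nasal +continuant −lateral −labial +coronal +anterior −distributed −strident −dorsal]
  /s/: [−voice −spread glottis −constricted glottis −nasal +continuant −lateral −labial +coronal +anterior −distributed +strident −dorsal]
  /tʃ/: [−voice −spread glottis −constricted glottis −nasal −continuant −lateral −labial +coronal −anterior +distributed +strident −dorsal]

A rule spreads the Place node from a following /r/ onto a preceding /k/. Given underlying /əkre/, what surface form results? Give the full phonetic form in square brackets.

[ətre]

Place immediately or transitively dominates [labial], [round], [coronal], [anterior], [distributed], [strident], [back], [dorsal], [high].
The target acquires /r/'s values for everything under Place — [−labial], [+coronal], [+anterior], [−distributed], [−strident], [−dorsal] — while keeping its own [voice], [spread glottis], [constricted glottis], ….
The resulting bundle matches /t/ in the inventory; substituting it for /k/ gives [ətre].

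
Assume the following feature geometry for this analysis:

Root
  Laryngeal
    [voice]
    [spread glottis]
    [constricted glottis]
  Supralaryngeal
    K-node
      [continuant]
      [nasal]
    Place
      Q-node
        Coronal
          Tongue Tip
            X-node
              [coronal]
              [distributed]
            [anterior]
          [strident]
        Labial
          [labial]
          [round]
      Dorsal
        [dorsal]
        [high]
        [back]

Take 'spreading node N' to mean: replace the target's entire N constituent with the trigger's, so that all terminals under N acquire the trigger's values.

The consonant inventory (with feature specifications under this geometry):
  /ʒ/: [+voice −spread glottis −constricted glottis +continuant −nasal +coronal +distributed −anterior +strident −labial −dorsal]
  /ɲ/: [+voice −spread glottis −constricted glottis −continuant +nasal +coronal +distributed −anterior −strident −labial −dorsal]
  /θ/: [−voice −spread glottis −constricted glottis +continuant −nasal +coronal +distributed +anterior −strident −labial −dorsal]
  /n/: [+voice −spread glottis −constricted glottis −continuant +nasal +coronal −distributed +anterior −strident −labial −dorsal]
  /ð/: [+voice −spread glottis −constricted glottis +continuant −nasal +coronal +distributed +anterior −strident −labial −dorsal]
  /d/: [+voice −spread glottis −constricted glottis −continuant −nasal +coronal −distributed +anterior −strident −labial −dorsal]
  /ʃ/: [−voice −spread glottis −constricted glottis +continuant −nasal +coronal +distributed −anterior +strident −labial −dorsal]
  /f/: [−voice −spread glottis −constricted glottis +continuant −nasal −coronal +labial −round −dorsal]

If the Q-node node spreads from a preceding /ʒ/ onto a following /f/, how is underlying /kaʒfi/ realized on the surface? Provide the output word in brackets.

[kaʒʃi]

Terminals under Q-node in this geometry: [coronal], [distributed], [anterior], [strident], [labial], [round].
After delinking /f/'s Q-node and linking /ʒ/'s, the affected terminals become [+coronal], [+distributed], [−anterior], [+strident], [−labial]; [voice], [spread glottis], [constricted glottis], … (outside Q-node) are retained from /f/.
This feature bundle is that of [ʃ], so /kaʒfi/ surfaces as [kaʒʃi].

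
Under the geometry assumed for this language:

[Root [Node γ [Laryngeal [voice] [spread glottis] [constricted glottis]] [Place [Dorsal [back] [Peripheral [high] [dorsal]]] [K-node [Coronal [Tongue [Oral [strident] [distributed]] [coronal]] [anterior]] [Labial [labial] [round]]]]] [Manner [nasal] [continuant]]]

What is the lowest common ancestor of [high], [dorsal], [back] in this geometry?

Dorsal

[high]: Root > Node γ > Place > Dorsal > Peripheral > [high].
[dorsal]: Root > Node γ > Place > Dorsal > Peripheral > [dorsal].
[back]: Root > Node γ > Place > Dorsal > [back].
The listed terminals split across distinct daughters of Dorsal, so Dorsal itself is the smallest node containing them all.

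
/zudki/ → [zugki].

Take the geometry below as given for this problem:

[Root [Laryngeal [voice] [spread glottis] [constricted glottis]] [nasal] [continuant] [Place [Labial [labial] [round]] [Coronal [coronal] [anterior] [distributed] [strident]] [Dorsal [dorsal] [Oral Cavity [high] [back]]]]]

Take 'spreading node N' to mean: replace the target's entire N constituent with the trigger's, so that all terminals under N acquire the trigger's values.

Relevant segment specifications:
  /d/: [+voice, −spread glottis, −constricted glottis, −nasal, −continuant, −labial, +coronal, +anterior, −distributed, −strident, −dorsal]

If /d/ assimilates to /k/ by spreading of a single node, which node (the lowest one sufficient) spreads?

Comparing /d/ with its surface form [g], the features that change are [coronal], [anterior], [distributed], [strident], [dorsal], [high], [back].
In this geometry the lowest node dominating all of them is Place: every daughter of Place dominates only a proper subset, so no lower node suffices.
If Place spreads, every terminal under it takes /k/'s value, producing [g] as observed.
[voice] — on which /k/ differs from /d/ — is unchanged, so Root cannot have spread; the constituent is no larger than Place.

Place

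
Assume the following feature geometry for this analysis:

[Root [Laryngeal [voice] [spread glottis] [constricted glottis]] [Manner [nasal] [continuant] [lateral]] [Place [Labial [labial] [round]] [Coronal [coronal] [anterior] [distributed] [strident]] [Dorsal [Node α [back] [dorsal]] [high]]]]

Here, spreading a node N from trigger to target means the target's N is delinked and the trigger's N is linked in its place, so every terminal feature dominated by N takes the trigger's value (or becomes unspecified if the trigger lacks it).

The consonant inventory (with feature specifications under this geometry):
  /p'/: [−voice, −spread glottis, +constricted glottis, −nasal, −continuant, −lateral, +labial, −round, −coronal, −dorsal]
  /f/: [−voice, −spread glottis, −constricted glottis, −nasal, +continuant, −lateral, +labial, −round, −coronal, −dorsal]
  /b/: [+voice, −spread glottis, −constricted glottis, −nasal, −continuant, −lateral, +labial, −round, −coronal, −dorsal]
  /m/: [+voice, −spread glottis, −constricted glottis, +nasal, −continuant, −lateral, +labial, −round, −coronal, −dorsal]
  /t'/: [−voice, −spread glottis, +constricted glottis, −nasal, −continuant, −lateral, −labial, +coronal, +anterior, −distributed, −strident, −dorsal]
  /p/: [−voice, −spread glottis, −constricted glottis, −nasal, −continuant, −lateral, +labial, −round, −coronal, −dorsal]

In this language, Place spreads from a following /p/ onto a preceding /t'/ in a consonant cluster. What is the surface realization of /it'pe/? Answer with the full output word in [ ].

[ip'pe]

Terminals under Place in this geometry: [labial], [round], [coronal], [anterior], [distributed], [strident], [back], [dorsal], [high].
After delinking /t'/'s Place and linking /p/'s, the affected terminals become [+labial], [−round], [−coronal], [−dorsal]; [voice], [spread glottis], [constricted glottis], … (outside Place) are retained from /t'/.
The resulting bundle matches /p'/ in the inventory; substituting it for /t'/ gives [ip'pe].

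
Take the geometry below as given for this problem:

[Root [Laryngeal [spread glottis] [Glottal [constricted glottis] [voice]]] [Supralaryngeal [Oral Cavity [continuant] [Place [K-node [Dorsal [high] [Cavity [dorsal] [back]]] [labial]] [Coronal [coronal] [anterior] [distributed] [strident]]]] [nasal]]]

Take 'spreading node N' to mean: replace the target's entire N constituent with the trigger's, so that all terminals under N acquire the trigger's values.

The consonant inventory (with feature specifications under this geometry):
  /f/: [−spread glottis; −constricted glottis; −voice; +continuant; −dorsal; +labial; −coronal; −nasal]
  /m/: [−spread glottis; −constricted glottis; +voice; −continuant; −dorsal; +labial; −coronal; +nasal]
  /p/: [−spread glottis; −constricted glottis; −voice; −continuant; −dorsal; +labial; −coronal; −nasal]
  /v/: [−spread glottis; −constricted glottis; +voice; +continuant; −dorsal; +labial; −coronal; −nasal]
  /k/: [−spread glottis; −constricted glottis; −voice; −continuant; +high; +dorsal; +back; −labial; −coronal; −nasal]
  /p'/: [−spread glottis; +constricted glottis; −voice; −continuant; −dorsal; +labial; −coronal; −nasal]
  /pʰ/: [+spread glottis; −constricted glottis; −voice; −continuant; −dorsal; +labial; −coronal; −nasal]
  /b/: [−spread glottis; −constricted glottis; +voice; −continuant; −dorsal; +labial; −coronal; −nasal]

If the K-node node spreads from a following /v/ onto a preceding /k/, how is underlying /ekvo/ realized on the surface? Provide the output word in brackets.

Terminals under K-node in this geometry: [high], [dorsal], [back], [labial].
Spreading K-node from /v/ onto /k/ replaces those values with /v/'s: [−dorsal], [+labial]. Features outside K-node ([spread glottis], [constricted glottis], [voice], …) stay as in /k/.
The resulting bundle matches /p/ in the inventory; substituting it for /k/ gives [epvo].

[epvo]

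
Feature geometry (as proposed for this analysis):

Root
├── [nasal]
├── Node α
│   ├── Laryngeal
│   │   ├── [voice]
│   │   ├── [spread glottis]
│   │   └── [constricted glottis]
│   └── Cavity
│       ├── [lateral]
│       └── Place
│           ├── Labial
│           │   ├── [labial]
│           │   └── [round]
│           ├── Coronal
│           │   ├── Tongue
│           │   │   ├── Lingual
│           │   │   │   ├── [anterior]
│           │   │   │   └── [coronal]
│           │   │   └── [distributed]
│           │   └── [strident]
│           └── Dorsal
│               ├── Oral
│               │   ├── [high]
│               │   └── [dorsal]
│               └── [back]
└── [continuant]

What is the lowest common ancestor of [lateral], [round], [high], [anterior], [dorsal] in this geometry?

Cavity

[lateral] lies under Cavity (below Node α).
[round] lies under Labial (below Node α).
[high] lies under Oral (below Node α).
[anterior]: Root > Node α > Cavity > Place > Coronal > Tongue > Lingual > [anterior].
[dorsal]: Root > Node α > Cavity > Place > Dorsal > Oral > [dorsal].
The lowest node appearing on every path is Cavity; each proper daughter of Cavity fails to dominate at least one of the listed features.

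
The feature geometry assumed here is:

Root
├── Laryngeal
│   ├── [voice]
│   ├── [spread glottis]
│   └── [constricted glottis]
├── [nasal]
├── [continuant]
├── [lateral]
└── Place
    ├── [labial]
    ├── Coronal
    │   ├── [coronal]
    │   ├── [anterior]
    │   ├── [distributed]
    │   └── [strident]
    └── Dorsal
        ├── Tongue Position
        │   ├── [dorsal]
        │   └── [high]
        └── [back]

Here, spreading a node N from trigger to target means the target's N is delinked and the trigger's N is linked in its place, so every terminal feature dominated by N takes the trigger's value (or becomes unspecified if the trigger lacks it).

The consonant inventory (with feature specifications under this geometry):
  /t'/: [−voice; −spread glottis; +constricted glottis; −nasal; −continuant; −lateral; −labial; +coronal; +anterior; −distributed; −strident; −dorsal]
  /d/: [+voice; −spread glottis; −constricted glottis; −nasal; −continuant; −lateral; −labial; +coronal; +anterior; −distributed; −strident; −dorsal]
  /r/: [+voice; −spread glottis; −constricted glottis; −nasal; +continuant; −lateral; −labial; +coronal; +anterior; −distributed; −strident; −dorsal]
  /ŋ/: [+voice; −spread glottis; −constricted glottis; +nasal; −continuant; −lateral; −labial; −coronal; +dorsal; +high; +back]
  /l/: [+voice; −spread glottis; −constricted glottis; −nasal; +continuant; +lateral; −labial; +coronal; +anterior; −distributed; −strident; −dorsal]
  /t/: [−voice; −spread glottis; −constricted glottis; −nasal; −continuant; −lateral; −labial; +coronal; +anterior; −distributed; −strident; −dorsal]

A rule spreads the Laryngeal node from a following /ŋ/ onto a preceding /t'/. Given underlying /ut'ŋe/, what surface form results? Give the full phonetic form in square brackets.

[udŋe]

Terminals under Laryngeal in this geometry: [voice], [spread glottis], [constricted glottis].
After delinking /t'/'s Laryngeal and linking /ŋ/'s, the affected terminals become [+voice], [−spread glottis], [−constricted glottis]; [nasal], [continuant], [lateral], … (outside Laryngeal) are retained from /t'/.
The resulting bundle matches /d/ in the inventory; substituting it for /t'/ gives [udŋe].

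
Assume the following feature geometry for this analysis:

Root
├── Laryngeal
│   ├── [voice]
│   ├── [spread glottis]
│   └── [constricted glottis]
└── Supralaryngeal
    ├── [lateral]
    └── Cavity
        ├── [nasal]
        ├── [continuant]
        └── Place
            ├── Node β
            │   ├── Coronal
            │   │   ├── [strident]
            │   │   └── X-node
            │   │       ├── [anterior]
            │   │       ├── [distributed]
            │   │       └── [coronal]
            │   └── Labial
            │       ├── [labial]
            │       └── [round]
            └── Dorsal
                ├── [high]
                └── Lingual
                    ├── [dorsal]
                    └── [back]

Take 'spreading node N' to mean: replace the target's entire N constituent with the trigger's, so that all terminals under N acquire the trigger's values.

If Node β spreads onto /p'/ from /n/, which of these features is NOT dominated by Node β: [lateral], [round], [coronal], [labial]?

[lateral]

The terminals dominated by Node β are [strident], [anterior], [distributed], [coronal], [labial], [round].
[labial], [round], [coronal] all lie under Node β, so they are overwritten when Node β spreads.
But [lateral] is a dependent of Supralaryngeal, outside Node β; it is therefore untouched by the spreading.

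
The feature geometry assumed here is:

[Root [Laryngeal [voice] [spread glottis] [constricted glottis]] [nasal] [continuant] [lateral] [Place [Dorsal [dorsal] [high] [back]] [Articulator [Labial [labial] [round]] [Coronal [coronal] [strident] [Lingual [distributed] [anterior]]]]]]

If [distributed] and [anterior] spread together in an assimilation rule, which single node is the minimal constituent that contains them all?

Lingual

[distributed] is immediately dominated by Lingual.
[anterior] is immediately dominated by Lingual.
The listed terminals split across distinct daughters of Lingual, so Lingual itself is the smallest node containing them all.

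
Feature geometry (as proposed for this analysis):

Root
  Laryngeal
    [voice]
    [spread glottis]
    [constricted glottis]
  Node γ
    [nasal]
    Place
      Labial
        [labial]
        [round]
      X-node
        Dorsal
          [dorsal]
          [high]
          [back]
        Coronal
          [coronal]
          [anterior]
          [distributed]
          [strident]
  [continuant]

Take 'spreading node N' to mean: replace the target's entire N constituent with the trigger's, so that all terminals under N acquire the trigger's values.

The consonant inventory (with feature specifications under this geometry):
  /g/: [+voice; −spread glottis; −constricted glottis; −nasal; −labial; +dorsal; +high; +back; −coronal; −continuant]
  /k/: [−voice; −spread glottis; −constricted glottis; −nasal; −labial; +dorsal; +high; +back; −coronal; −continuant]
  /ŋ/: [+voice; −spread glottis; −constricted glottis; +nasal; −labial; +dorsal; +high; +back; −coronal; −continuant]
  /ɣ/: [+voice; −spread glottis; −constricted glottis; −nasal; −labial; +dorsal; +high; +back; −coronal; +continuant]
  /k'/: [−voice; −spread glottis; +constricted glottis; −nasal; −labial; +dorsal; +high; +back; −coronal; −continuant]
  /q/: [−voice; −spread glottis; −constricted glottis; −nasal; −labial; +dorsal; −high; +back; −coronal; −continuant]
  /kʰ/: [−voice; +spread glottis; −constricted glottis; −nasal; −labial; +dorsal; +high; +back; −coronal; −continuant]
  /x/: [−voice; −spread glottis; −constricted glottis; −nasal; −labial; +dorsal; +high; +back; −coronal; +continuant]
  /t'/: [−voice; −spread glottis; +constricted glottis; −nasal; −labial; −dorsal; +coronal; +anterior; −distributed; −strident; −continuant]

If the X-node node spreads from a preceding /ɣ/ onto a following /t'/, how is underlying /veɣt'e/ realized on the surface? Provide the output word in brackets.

[veɣk'e]

Terminals under X-node in this geometry: [dorsal], [high], [back], [coronal], [anterior], [distributed], [strident].
The target acquires /ɣ/'s values for everything under X-node — [+dorsal], [+high], [+back], [−coronal] — while keeping its own [voice], [spread glottis], [constricted glottis], ….
This feature bundle is that of [k'], so /veɣt'e/ surfaces as [veɣk'e].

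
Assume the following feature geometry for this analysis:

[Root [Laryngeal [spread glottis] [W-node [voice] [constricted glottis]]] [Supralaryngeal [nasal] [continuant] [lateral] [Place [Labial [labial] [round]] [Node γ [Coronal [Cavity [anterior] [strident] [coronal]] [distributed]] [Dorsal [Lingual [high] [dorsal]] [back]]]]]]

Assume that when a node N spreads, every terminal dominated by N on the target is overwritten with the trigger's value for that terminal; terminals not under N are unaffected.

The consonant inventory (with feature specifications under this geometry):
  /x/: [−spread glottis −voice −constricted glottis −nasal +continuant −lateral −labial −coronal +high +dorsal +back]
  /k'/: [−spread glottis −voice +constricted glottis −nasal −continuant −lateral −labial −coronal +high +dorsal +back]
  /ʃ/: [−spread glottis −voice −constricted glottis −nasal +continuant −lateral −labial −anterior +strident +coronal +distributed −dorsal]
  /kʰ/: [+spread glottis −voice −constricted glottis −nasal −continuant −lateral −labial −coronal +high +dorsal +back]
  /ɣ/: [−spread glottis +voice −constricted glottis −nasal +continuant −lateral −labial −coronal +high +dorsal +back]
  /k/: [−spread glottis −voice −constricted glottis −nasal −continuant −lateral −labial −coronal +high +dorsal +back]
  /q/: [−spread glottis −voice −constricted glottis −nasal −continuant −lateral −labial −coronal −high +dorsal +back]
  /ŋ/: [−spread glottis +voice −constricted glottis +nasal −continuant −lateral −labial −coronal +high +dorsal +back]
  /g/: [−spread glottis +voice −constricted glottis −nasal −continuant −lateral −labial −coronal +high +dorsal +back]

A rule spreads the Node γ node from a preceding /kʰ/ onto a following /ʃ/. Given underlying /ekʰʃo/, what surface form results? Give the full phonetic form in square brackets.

Node γ immediately or transitively dominates [anterior], [strident], [coronal], [distributed], [high], [dorsal], [back].
After delinking /ʃ/'s Node γ and linking /kʰ/'s, the affected terminals become [−coronal], [+high], [+dorsal], [+back]; [spread glottis], [voice], [constricted glottis], … (outside Node γ) are retained from /ʃ/.
The resulting bundle matches /x/ in the inventory; substituting it for /ʃ/ gives [ekʰxo].

[ekʰxo]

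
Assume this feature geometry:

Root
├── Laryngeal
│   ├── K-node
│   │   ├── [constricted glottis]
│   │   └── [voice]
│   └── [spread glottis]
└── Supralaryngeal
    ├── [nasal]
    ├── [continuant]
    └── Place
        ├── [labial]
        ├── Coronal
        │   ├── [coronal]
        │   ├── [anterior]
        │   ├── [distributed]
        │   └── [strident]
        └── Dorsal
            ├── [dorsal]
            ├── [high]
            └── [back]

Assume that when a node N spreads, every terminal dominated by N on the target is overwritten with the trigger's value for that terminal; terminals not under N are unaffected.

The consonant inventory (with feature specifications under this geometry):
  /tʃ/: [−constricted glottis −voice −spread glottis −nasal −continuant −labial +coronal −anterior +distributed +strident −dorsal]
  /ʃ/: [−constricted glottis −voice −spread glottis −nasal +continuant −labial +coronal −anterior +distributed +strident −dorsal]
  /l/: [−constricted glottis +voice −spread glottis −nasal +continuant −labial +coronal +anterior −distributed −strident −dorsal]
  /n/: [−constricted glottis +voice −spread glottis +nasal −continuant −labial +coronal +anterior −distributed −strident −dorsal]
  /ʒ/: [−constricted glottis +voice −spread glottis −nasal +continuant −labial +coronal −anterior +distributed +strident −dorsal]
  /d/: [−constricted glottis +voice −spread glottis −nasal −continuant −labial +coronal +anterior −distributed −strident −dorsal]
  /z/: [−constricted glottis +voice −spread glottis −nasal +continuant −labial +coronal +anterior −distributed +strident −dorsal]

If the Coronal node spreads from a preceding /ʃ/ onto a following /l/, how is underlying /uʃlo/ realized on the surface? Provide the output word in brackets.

[uʃʒo]

Coronal immediately or transitively dominates [coronal], [anterior], [distributed], [strident].
Spreading Coronal from /ʃ/ onto /l/ replaces those values with /ʃ/'s: [+coronal], [−anterior], [+distributed], [+strident]. Features outside Coronal ([constricted glottis], [voice], [spread glottis], …) stay as in /l/.
Among the inventory, only /ʒ/ has exactly this specification, giving the surface form [uʃʒo].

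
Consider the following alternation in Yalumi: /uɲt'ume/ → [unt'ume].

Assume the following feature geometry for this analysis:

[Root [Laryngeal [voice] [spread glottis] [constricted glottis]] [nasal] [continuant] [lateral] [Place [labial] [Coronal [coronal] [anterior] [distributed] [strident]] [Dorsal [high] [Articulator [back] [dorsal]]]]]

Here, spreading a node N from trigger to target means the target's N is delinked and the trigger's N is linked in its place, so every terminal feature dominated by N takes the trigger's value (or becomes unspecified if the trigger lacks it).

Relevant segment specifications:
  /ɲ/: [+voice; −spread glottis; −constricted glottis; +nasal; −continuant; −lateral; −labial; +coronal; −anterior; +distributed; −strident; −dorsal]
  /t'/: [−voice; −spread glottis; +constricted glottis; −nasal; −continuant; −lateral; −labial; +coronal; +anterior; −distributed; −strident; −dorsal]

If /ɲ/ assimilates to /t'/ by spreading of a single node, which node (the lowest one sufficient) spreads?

Feature comparison: [anterior], [distributed] differ between /ɲ/ and [n]; the remaining terminals match.
The smallest constituent containing every changed terminal is Coronal — each of its daughters lacks at least one of the affected features.
If Coronal spreads, every terminal under it takes /t'/'s value, producing [n] as observed.
Features on which the two segments disagree outside Coronal, such as [voice], [nasal], are unchanged — nothing dominating them spread, and Coronal is the minimal sufficient constituent.

Coronal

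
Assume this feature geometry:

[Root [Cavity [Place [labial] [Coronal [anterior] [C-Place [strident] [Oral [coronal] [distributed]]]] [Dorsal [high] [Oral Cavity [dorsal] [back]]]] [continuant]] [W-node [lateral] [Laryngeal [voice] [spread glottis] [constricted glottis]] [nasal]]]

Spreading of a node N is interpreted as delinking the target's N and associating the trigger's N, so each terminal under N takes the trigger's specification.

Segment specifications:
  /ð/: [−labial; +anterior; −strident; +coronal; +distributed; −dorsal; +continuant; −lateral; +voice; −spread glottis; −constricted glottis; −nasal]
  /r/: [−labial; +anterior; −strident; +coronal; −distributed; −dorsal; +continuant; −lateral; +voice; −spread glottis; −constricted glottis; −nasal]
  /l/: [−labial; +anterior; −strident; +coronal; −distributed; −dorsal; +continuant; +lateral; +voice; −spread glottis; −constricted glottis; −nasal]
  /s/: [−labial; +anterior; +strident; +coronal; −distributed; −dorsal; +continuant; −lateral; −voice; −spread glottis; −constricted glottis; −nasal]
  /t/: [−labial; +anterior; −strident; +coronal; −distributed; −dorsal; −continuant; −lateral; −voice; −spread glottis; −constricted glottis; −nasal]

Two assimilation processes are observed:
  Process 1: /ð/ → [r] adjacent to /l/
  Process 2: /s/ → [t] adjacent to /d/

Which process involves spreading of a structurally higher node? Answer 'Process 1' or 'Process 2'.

Process 2

Process 1: the feature that changes is [distributed]; the minimal node is [distributed] (depth 6).
Process 2 alters [continuant], [strident]; the lowest common ancestor is Cavity (depth 1 from Root).
Cavity (depth 1) sits above [distributed] (depth 6), making Process 2 the one with the higher spreading node.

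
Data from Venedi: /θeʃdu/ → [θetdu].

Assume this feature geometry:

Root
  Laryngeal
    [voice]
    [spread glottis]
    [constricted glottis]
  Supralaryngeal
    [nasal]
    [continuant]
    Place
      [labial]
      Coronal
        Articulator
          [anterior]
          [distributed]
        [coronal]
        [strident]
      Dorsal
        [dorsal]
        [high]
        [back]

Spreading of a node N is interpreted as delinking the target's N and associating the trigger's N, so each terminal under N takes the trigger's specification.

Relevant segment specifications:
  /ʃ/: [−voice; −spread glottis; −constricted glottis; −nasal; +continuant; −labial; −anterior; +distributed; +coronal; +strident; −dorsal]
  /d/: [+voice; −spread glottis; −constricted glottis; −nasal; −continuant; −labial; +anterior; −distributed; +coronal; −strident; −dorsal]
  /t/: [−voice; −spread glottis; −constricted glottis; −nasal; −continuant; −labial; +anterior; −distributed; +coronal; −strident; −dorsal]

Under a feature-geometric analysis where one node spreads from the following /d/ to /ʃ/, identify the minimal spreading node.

Supralaryngeal

/ʃ/ and [t] differ in [continuant], [anterior], [distributed], [strident]; every other specified feature is identical.
These terminals are all dominated by Supralaryngeal, and no proper subconstituent of Supralaryngeal covers them all; Supralaryngeal is their lowest common ancestor.
Delinking /ʃ/'s Supralaryngeal and associating /d/'s Supralaryngeal gives precisely the feature bundle of [t].
[voice] — on which /d/ differs from /ʃ/ — is unchanged, so Root cannot have spread; the constituent is no larger than Supralaryngeal.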